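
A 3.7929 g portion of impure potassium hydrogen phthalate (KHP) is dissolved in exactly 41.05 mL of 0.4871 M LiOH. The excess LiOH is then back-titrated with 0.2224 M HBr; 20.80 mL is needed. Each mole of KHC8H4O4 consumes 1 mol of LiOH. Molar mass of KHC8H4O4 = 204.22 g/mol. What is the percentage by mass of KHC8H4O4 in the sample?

82.8%

Total n(LiOH) added = 0.4871 x 0.04105 = 0.02000 mol.
n(HBr) used = 0.2224 x 0.02080 = 0.004626 mol, which equals the excess n(LiOH).
So n(LiOH) consumed by the sample = 0.02000 - 0.004626 = 0.01537 mol.
n(KHC8H4O4) = 0.01537 / 1 = 0.01537 mol.
mass KHC8H4O4 = 0.01537 x 204.22 = 3.139 g, so %KHC8H4O4 = 3.139/3.7929 x 100 = 82.8%.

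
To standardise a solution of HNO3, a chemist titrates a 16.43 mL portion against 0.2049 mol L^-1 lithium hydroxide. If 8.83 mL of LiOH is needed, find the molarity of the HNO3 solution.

n(LiOH) delivered = 0.2049 x 0.008830 = 0.001809 mol.
For a 1:1 reaction, n(HNO3) = 0.001809 mol.
[HNO3] = 0.001809 mol / 0.01643 L = 0.110 M.

0.110 M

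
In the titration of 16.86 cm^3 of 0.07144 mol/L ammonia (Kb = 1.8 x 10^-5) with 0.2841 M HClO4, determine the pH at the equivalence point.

n(NH3) = 0.07144 x 0.01686 = 0.001204 mol; V(HClO4) at equivalence = 0.001204/0.2841 = 0.004240 L.
At equivalence the base is fully converted to NH4+; total volume = 0.02110 L, so [NH4+] = 0.001204/0.02110 = 0.05709 M.
Ka(NH4+) = Kw/Kb = 1.0e-14 / 1.8 x 10^-5 = 5.56e-10.
[H^+] = sqrt(Ka x [NH4+]) = sqrt(5.56e-10 x 0.05709) = 5.63e-6 M.
pH = -log(5.63e-6) = 5.25.

5.25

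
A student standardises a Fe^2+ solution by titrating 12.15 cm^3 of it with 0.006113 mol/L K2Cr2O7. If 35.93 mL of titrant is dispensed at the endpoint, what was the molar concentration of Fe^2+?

n(K2Cr2O7) = 0.006113 x 0.03593 = 0.0002196 mol.
From the balanced equation, 1 mol K2Cr2O7 reacts with 6 mol Fe^2+, so n(Fe^2+) = 0.0002196 x 6/1 = 0.001318 mol.
[Fe^2+] = 0.001318 / 0.01215 L = 0.108 M.

0.108 M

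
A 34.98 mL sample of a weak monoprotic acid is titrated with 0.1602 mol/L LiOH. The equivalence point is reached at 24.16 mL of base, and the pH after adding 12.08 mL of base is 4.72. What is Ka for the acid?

1.9 x 10^-5

12.08 mL is half of the equivalence volume, so this is the half-equivalence point where [HA] = [A^-].
At half-equivalence pH = pKa, so pKa = 4.72.
Ka = 10^(-4.72) = 1.9 x 10^-5.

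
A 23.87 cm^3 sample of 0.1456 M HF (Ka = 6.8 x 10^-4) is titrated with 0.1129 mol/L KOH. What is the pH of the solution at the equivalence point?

n(HF) = 0.1456 x 0.02387 = 0.003475 mol; V(KOH) at equivalence = 0.003475/0.1129 = 0.03078 L.
At equivalence all the acid is converted to F-; total volume = 0.02387 + 0.03078 = 0.05465 L, so [F-] = 0.003475/0.05465 = 0.06359 M.
Kb = Kw/Ka = 1.0e-14 / 6.8 x 10^-4 = 1.47e-11.
[OH^-] = sqrt(Kb x [F-]) = sqrt(1.47e-11 x 0.06359) = 9.67e-7 M.
pOH = 6.01, so pH = 14.00 - 6.01 = 7.99.

7.99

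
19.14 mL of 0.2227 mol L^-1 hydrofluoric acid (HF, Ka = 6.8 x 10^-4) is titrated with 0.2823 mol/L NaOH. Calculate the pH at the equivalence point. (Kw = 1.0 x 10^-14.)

n(HF) = 0.2227 x 0.01914 = 0.004262 mol; V(NaOH) at equivalence = 0.004262/0.2823 = 0.01510 L.
At equivalence all the acid is converted to F-; total volume = 0.01914 + 0.01510 = 0.03424 L, so [F-] = 0.004262/0.03424 = 0.1245 M.
Kb = Kw/Ka = 1.0e-14 / 6.8 x 10^-4 = 1.47e-11.
[OH^-] = sqrt(Kb x [F-]) = sqrt(1.47e-11 x 0.1245) = 1.35e-6 M.
pOH = 5.87, so pH = 14.00 - 5.87 = 8.13.

8.13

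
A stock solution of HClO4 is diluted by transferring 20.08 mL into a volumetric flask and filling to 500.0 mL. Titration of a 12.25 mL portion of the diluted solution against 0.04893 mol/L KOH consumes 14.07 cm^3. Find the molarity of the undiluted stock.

n(KOH) = 0.04893 x 0.01407 = 0.0006884 mol.
n(HClO4) in the aliquot = 0.0006884 mol.
[diluted HClO4] = 0.0006884 / 0.01225 = 0.05620 M.
Dilution factor = 500.0/20.08 = 24.90, so [stock] = 0.05620 x 24.90 = 1.40 M.

1.40 M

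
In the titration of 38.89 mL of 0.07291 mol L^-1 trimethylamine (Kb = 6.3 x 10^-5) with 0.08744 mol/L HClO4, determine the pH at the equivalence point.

5.60

n((CH3)3N) = 0.07291 x 0.03889 = 0.002835 mol; V(HClO4) at equivalence = 0.002835/0.08744 = 0.03243 L.
At equivalence the base is fully converted to (CH3)3NH+; total volume = 0.07132 L, so [(CH3)3NH+] = 0.002835/0.07132 = 0.03976 M.
Ka((CH3)3NH+) = Kw/Kb = 1.0e-14 / 6.3 x 10^-5 = 1.59e-10.
[H^+] = sqrt(Ka x [(CH3)3NH+]) = sqrt(1.59e-10 x 0.03976) = 2.51e-6 M.
pH = -log(2.51e-6) = 5.60.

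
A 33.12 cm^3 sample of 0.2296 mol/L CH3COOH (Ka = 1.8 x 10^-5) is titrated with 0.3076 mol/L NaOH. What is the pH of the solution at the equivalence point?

8.93

n(CH3COOH) = 0.2296 x 0.03312 = 0.007604 mol; V(NaOH) at equivalence = 0.007604/0.3076 = 0.02472 L.
At equivalence all the acid is converted to CH3COO-; total volume = 0.03312 + 0.02472 = 0.05784 L, so [CH3COO-] = 0.007604/0.05784 = 0.1315 M.
Kb = Kw/Ka = 1.0e-14 / 1.8 x 10^-5 = 5.56e-10.
[OH^-] = sqrt(Kb x [CH3COO-]) = sqrt(5.56e-10 x 0.1315) = 8.55e-6 M.
pOH = 5.07, so pH = 14.00 - 5.07 = 8.93.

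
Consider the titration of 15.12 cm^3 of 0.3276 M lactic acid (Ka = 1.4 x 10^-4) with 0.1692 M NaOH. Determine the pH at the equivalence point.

n(HC3H5O3) = 0.3276 x 0.01512 = 0.004953 mol; V(NaOH) at equivalence = 0.004953/0.1692 = 0.02927 L.
At equivalence all the acid is converted to C3H5O3-; total volume = 0.01512 + 0.02927 = 0.04439 L, so [C3H5O3-] = 0.004953/0.04439 = 0.1116 M.
Kb = Kw/Ka = 1.0e-14 / 1.4 x 10^-4 = 7.14e-11.
[OH^-] = sqrt(Kb x [C3H5O3-]) = sqrt(7.14e-11 x 0.1116) = 2.82e-6 M.
pOH = 5.55, so pH = 14.00 - 5.55 = 8.45.

8.45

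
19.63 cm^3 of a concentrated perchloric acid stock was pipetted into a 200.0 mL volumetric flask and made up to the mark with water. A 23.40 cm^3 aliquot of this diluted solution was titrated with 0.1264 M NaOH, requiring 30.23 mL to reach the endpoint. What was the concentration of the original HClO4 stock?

n(NaOH) = 0.1264 x 0.03023 = 0.003821 mol.
n(HClO4) in the aliquot = 0.003821 mol.
[diluted HClO4] = 0.003821 / 0.02340 = 0.1633 M.
Dilution factor = 200.0/19.63 = 10.19, so [stock] = 0.1633 x 10.19 = 1.66 M.

1.66 M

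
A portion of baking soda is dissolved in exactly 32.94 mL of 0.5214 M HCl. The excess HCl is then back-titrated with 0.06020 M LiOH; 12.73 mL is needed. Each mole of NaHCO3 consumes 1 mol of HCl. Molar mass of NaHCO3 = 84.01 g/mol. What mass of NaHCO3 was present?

Total n(HCl) added = 0.5214 x 0.03294 = 0.01717 mol.
n(LiOH) used = 0.06020 x 0.01273 = 0.0007663 mol, which equals the excess n(HCl).
So n(HCl) consumed by the sample = 0.01717 - 0.0007663 = 0.01641 mol.
n(NaHCO3) = 0.01641 / 1 = 0.01641 mol.
mass = 0.01641 mol x 84.01 g/mol = 1.38 g.

1.38 g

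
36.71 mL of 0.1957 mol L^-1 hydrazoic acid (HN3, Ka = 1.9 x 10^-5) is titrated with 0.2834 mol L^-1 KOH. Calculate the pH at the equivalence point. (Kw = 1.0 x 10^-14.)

n(HN3) = 0.1957 x 0.03671 = 0.007184 mol; V(KOH) at equivalence = 0.007184/0.2834 = 0.02535 L.
At equivalence all the acid is converted to N3-; total volume = 0.03671 + 0.02535 = 0.06206 L, so [N3-] = 0.007184/0.06206 = 0.1158 M.
Kb = Kw/Ka = 1.0e-14 / 1.9 x 10^-5 = 5.26e-10.
[OH^-] = sqrt(Kb x [N3-]) = sqrt(5.26e-10 x 0.1158) = 7.81e-6 M.
pOH = 5.11, so pH = 14.00 - 5.11 = 8.89.

8.89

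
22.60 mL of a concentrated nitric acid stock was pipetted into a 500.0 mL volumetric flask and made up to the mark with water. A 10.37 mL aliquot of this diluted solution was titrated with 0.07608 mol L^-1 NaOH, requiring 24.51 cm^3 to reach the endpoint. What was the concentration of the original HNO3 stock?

3.98 M

n(NaOH) = 0.07608 x 0.02451 = 0.001865 mol.
n(HNO3) in the aliquot = 0.001865 mol.
[diluted HNO3] = 0.001865 / 0.01037 = 0.1798 M.
Dilution factor = 500.0/22.60 = 22.12, so [stock] = 0.1798 x 22.12 = 3.98 M.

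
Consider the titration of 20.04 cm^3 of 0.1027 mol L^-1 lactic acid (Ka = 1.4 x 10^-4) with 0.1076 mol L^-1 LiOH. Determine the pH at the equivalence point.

n(HC3H5O3) = 0.1027 x 0.02004 = 0.002058 mol; V(LiOH) at equivalence = 0.002058/0.1076 = 0.01913 L.
At equivalence all the acid is converted to C3H5O3-; total volume = 0.02004 + 0.01913 = 0.03917 L, so [C3H5O3-] = 0.002058/0.03917 = 0.05255 M.
Kb = Kw/Ka = 1.0e-14 / 1.4 x 10^-4 = 7.14e-11.
[OH^-] = sqrt(Kb x [C3H5O3-]) = sqrt(7.14e-11 x 0.05255) = 1.94e-6 M.
pOH = 5.71, so pH = 14.00 - 5.71 = 8.29.

8.29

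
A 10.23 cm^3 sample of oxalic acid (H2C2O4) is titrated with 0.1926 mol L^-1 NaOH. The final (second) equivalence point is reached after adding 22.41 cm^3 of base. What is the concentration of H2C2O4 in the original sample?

n(NaOH) = 0.1926 x 0.02241 = 0.004316 mol.
At the final (second) equivalence point, 2 mol OH^- react per mol H2C2O4, so n(H2C2O4) = 0.004316 / 2 = 0.002158 mol.
[H2C2O4] = 0.002158 / 0.01023 L = 0.211 M.

0.211 M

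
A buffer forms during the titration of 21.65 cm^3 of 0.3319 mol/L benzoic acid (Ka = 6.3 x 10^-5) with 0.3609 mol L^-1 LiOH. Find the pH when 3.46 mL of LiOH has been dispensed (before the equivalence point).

3.52

Initial n(C6H5COOH) = 0.3319 x 0.02165 = 0.007186 mol.
n(LiOH) added = 0.3609 x 0.003460 = 0.001249 mol, converting that many moles of C6H5COOH to C6H5COO-.
Remaining n(C6H5COOH) = 0.005937 mol; n(C6H5COO-) = 0.001249 mol.
By Henderson-Hasselbalch, pH = pKa + log([A^-]/[HA]) = 4.20 + log(0.001249/0.005937) = 4.20 + (-0.68) = 3.52.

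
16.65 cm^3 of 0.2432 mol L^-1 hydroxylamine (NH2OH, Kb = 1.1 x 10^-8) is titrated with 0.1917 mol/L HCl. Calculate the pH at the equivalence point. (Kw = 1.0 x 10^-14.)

n(NH2OH) = 0.2432 x 0.01665 = 0.004049 mol; V(HCl) at equivalence = 0.004049/0.1917 = 0.02112 L.
At equivalence the base is fully converted to NH3OH+; total volume = 0.03777 L, so [NH3OH+] = 0.004049/0.03777 = 0.1072 M.
Ka(NH3OH+) = Kw/Kb = 1.0e-14 / 1.1 x 10^-8 = 9.09e-7.
[H^+] = sqrt(Ka x [NH3OH+]) = sqrt(9.09e-7 x 0.1072) = 0.000312 M.
pH = -log(0.000312) = 3.51.

3.51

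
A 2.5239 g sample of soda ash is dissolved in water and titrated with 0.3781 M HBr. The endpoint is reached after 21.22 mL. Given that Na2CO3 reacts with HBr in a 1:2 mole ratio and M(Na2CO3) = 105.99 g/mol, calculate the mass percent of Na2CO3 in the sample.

n(HBr) = 0.3781 x 0.02122 = 0.008023 mol.
n(Na2CO3) = 0.008023 / 2 = 0.004012 mol.
mass of Na2CO3 = 0.004012 x 105.99 = 0.4252 g.
% purity = 0.4252 / 2.5239 x 100 = 16.8%.

16.8%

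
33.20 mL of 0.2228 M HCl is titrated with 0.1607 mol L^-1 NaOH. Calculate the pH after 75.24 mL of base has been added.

n(acid) = 0.2228 x 0.03320 = 0.007397 mol; n(NaOH) added = 0.1607 x 0.07524 = 0.01209 mol.
Base is in excess by 0.01209 - 0.007397 = 0.004694 mol in a total volume of 0.1084 L.
[OH^-] = 0.004694/0.1084 = 0.04329 M, so pOH = 1.36 and pH = 14.00 - 1.36 = 12.64.

12.64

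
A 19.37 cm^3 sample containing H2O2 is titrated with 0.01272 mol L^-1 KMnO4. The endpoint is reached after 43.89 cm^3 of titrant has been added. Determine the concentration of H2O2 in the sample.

n(KMnO4) = 0.01272 x 0.04389 = 0.0005583 mol.
From the balanced equation, 2 mol KMnO4 reacts with 5 mol H2O2, so n(H2O2) = 0.0005583 x 5/2 = 0.001396 mol.
[H2O2] = 0.001396 / 0.01937 L = 0.0721 M.

0.0721 M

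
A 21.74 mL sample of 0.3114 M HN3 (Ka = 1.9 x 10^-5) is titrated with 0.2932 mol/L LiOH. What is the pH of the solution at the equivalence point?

n(HN3) = 0.3114 x 0.02174 = 0.006770 mol; V(LiOH) at equivalence = 0.006770/0.2932 = 0.02309 L.
At equivalence all the acid is converted to N3-; total volume = 0.02174 + 0.02309 = 0.04483 L, so [N3-] = 0.006770/0.04483 = 0.1510 M.
Kb = Kw/Ka = 1.0e-14 / 1.9 x 10^-5 = 5.26e-10.
[OH^-] = sqrt(Kb x [N3-]) = sqrt(5.26e-10 x 0.1510) = 8.92e-6 M.
pOH = 5.05, so pH = 14.00 - 5.05 = 8.95.

8.95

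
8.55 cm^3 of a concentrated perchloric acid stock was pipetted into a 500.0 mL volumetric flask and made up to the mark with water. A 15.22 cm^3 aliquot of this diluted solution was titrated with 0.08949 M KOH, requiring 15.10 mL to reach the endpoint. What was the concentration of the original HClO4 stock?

5.19 M

n(KOH) = 0.08949 x 0.01510 = 0.001351 mol.
n(HClO4) in the aliquot = 0.001351 mol.
[diluted HClO4] = 0.001351 / 0.01522 = 0.08878 M.
Dilution factor = 500.0/8.550 = 58.48, so [stock] = 0.08878 x 58.48 = 5.19 M.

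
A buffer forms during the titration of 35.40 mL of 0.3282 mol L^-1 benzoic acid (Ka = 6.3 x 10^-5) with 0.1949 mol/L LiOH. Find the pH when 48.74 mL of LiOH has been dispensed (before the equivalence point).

Initial n(C6H5COOH) = 0.3282 x 0.03540 = 0.01162 mol.
n(LiOH) added = 0.1949 x 0.04874 = 0.009499 mol, converting that many moles of C6H5COOH to C6H5COO-.
Remaining n(C6H5COOH) = 0.002119 mol; n(C6H5COO-) = 0.009499 mol.
By Henderson-Hasselbalch, pH = pKa + log([A^-]/[HA]) = 4.20 + log(0.009499/0.002119) = 4.20 + (+0.65) = 4.85.

4.85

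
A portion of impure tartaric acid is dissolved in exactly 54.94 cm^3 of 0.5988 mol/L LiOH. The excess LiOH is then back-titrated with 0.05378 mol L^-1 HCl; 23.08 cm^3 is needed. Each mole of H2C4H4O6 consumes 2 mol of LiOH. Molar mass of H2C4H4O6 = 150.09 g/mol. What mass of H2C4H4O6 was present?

Total n(LiOH) added = 0.5988 x 0.05494 = 0.03290 mol.
n(HCl) used = 0.05378 x 0.02308 = 0.001241 mol, which equals the excess n(LiOH).
So n(LiOH) consumed by the sample = 0.03290 - 0.001241 = 0.03166 mol.
n(H2C4H4O6) = 0.03166 / 2 = 0.01583 mol.
mass = 0.01583 mol x 150.09 g/mol = 2.38 g.

2.38 g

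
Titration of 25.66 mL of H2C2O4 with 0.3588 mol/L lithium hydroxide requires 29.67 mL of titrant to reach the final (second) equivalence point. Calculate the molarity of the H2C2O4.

n(LiOH) = 0.3588 x 0.02967 = 0.01065 mol.
At the final (second) equivalence point, 2 mol OH^- react per mol H2C2O4, so n(H2C2O4) = 0.01065 / 2 = 0.005323 mol.
[H2C2O4] = 0.005323 / 0.02566 L = 0.207 M.

0.207 M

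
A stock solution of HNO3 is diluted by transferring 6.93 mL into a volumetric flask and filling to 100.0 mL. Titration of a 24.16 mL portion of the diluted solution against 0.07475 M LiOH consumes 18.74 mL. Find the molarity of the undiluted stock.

n(LiOH) = 0.07475 x 0.01874 = 0.001401 mol.
n(HNO3) in the aliquot = 0.001401 mol.
[diluted HNO3] = 0.001401 / 0.02416 = 0.05798 M.
Dilution factor = 100.0/6.930 = 14.43, so [stock] = 0.05798 x 14.43 = 0.837 M.

0.837 M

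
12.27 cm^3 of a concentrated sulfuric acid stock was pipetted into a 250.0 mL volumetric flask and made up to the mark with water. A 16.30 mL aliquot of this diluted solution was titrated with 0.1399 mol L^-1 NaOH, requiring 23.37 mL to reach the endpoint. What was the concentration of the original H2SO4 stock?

n(NaOH) = 0.1399 x 0.02337 = 0.003269 mol.
n(H2SO4) in the aliquot = 0.003269 x 1/2 = 0.001635 mol.
[diluted H2SO4] = 0.001635 / 0.01630 = 0.1003 M.
Dilution factor = 250.0/12.27 = 20.37, so [stock] = 0.1003 x 20.37 = 2.04 M.

2.04 M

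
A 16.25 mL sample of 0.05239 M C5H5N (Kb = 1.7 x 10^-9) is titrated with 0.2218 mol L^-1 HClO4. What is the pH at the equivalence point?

3.30

n(C5H5N) = 0.05239 x 0.01625 = 0.0008513 mol; V(HClO4) at equivalence = 0.0008513/0.2218 = 0.003838 L.
At equivalence the base is fully converted to C5H5NH+; total volume = 0.02009 L, so [C5H5NH+] = 0.0008513/0.02009 = 0.04238 M.
Ka(C5H5NH+) = Kw/Kb = 1.0e-14 / 1.7 x 10^-9 = 5.88e-6.
[H^+] = sqrt(Ka x [C5H5NH+]) = sqrt(5.88e-6 x 0.04238) = 0.000499 M.
pH = -log(0.000499) = 3.30.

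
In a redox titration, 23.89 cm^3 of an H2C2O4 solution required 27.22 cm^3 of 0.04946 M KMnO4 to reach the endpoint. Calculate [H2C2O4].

0.141 M

n(KMnO4) = 0.04946 x 0.02722 = 0.001346 mol.
From the balanced equation, 2 mol KMnO4 reacts with 5 mol H2C2O4, so n(H2C2O4) = 0.001346 x 5/2 = 0.003366 mol.
[H2C2O4] = 0.003366 / 0.02389 L = 0.141 M.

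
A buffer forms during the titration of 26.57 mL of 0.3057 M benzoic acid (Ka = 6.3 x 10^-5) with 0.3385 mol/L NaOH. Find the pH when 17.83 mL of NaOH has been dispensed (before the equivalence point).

4.66

Initial n(C6H5COOH) = 0.3057 x 0.02657 = 0.008122 mol.
n(NaOH) added = 0.3385 x 0.01783 = 0.006035 mol, converting that many moles of C6H5COOH to C6H5COO-.
Remaining n(C6H5COOH) = 0.002087 mol; n(C6H5COO-) = 0.006035 mol.
By Henderson-Hasselbalch, pH = pKa + log([A^-]/[HA]) = 4.20 + log(0.006035/0.002087) = 4.20 + (+0.46) = 4.66.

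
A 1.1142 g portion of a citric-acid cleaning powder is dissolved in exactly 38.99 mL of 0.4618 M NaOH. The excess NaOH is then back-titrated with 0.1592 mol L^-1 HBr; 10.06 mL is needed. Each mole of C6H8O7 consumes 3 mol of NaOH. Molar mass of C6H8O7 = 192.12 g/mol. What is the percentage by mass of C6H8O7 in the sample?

94.3%

Total n(NaOH) added = 0.4618 x 0.03899 = 0.01801 mol.
n(HBr) used = 0.1592 x 0.01006 = 0.001602 mol, which equals the excess n(NaOH).
So n(NaOH) consumed by the sample = 0.01801 - 0.001602 = 0.01640 mol.
n(C6H8O7) = 0.01640 / 3 = 0.005468 mol.
mass C6H8O7 = 0.005468 x 192.12 = 1.051 g, so %C6H8O7 = 1.051/1.1142 x 100 = 94.3%.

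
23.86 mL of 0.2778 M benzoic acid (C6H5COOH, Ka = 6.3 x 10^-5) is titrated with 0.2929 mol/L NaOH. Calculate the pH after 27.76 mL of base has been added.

12.46

n(acid) = 0.2778 x 0.02386 = 0.006628 mol; n(NaOH) added = 0.2929 x 0.02776 = 0.008131 mol.
Base is in excess by 0.008131 - 0.006628 = 0.001503 mol in a total volume of 0.05162 L.
[OH^-] = 0.001503/0.05162 = 0.02911 M, so pOH = 1.54 and pH = 14.00 - 1.54 = 12.46.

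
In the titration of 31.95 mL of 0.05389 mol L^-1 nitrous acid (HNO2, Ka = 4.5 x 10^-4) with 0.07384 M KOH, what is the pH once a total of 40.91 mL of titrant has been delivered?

n(acid) = 0.05389 x 0.03195 = 0.001722 mol; n(KOH) added = 0.07384 x 0.04091 = 0.003021 mol.
Base is in excess by 0.003021 - 0.001722 = 0.001299 mol in a total volume of 0.07286 L.
[OH^-] = 0.001299/0.07286 = 0.01783 M, so pOH = 1.75 and pH = 14.00 - 1.75 = 12.25.

12.25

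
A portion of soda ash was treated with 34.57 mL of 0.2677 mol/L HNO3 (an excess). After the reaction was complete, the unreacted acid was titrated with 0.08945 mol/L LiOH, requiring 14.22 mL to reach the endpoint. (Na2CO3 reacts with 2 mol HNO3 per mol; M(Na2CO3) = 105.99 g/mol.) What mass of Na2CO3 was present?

Total n(HNO3) added = 0.2677 x 0.03457 = 0.009254 mol.
n(LiOH) used = 0.08945 x 0.01422 = 0.001272 mol, which equals the excess n(HNO3).
So n(HNO3) consumed by the sample = 0.009254 - 0.001272 = 0.007982 mol.
n(Na2CO3) = 0.007982 / 2 = 0.003991 mol.
mass = 0.003991 mol x 105.99 g/mol = 0.423 g.

0.423 g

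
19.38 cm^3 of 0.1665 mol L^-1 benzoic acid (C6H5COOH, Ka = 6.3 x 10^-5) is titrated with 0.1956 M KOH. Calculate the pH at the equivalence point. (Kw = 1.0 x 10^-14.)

8.58

n(C6H5COOH) = 0.1665 x 0.01938 = 0.003227 mol; V(KOH) at equivalence = 0.003227/0.1956 = 0.01650 L.
At equivalence all the acid is converted to C6H5COO-; total volume = 0.01938 + 0.01650 = 0.03588 L, so [C6H5COO-] = 0.003227/0.03588 = 0.08994 M.
Kb = Kw/Ka = 1.0e-14 / 6.3 x 10^-5 = 1.59e-10.
[OH^-] = sqrt(Kb x [C6H5COO-]) = sqrt(1.59e-10 x 0.08994) = 3.78e-6 M.
pOH = 5.42, so pH = 14.00 - 5.42 = 8.58.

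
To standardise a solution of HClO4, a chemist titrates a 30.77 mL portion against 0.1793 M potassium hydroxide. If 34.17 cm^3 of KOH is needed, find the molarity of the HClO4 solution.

n(KOH) delivered = 0.1793 x 0.03417 = 0.006127 mol.
For a 1:1 reaction, n(HClO4) = 0.006127 mol.
[HClO4] = 0.006127 mol / 0.03077 L = 0.199 M.

0.199 M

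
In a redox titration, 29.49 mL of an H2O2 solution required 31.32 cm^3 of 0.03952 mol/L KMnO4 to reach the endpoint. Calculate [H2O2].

n(KMnO4) = 0.03952 x 0.03132 = 0.001238 mol.
From the balanced equation, 2 mol KMnO4 reacts with 5 mol H2O2, so n(H2O2) = 0.001238 x 5/2 = 0.003094 mol.
[H2O2] = 0.003094 / 0.02949 L = 0.105 M.

0.105 M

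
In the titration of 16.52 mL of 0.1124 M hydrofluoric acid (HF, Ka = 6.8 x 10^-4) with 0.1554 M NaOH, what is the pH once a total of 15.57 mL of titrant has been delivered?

12.24

n(acid) = 0.1124 x 0.01652 = 0.001857 mol; n(NaOH) added = 0.1554 x 0.01557 = 0.002420 mol.
Base is in excess by 0.002420 - 0.001857 = 0.0005627 mol in a total volume of 0.03209 L.
[OH^-] = 0.0005627/0.03209 = 0.01754 M, so pOH = 1.76 and pH = 14.00 - 1.76 = 12.24.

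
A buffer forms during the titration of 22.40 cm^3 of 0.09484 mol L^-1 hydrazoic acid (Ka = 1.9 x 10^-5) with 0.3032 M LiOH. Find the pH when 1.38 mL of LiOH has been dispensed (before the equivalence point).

Initial n(HN3) = 0.09484 x 0.02240 = 0.002124 mol.
n(LiOH) added = 0.3032 x 0.001380 = 0.0004184 mol, converting that many moles of HN3 to N3-.
Remaining n(HN3) = 0.001706 mol; n(N3-) = 0.0004184 mol.
By Henderson-Hasselbalch, pH = pKa + log([A^-]/[HA]) = 4.72 + log(0.0004184/0.001706) = 4.72 + (-0.61) = 4.11.

4.11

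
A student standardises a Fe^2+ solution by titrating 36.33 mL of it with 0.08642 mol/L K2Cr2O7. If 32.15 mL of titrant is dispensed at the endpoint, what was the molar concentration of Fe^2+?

n(K2Cr2O7) = 0.08642 x 0.03215 = 0.002778 mol.
From the balanced equation, 1 mol K2Cr2O7 reacts with 6 mol Fe^2+, so n(Fe^2+) = 0.002778 x 6/1 = 0.01667 mol.
[Fe^2+] = 0.01667 / 0.03633 L = 0.459 M.

0.459 M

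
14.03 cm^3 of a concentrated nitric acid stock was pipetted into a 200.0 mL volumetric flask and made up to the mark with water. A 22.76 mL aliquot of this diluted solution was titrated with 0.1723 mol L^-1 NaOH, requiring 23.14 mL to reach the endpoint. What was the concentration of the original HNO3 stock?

2.50 M

n(NaOH) = 0.1723 x 0.02314 = 0.003987 mol.
n(HNO3) in the aliquot = 0.003987 mol.
[diluted HNO3] = 0.003987 / 0.02276 = 0.1752 M.
Dilution factor = 200.0/14.03 = 14.26, so [stock] = 0.1752 x 14.26 = 2.50 M.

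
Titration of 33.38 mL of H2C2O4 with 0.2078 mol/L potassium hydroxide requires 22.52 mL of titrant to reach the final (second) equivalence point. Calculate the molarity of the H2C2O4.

0.0701 M

n(KOH) = 0.2078 x 0.02252 = 0.004680 mol.
At the final (second) equivalence point, 2 mol OH^- react per mol H2C2O4, so n(H2C2O4) = 0.004680 / 2 = 0.002340 mol.
[H2C2O4] = 0.002340 / 0.03338 L = 0.0701 M.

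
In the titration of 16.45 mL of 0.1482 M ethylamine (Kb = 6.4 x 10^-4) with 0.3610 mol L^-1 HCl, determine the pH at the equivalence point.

5.89

n(C2H5NH2) = 0.1482 x 0.01645 = 0.002438 mol; V(HCl) at equivalence = 0.002438/0.3610 = 0.006753 L.
At equivalence the base is fully converted to C2H5NH3+; total volume = 0.02320 L, so [C2H5NH3+] = 0.002438/0.02320 = 0.1051 M.
Ka(C2H5NH3+) = Kw/Kb = 1.0e-14 / 6.4 x 10^-4 = 1.56e-11.
[H^+] = sqrt(Ka x [C2H5NH3+]) = sqrt(1.56e-11 x 0.1051) = 1.28e-6 M.
pH = -log(1.28e-6) = 5.89.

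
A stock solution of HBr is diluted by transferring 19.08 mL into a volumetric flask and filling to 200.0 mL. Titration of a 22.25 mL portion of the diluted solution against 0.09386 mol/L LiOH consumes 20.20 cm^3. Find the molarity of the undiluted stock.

n(LiOH) = 0.09386 x 0.02020 = 0.001896 mol.
n(HBr) in the aliquot = 0.001896 mol.
[diluted HBr] = 0.001896 / 0.02225 = 0.08521 M.
Dilution factor = 200.0/19.08 = 10.48, so [stock] = 0.08521 x 10.48 = 0.893 M.

0.893 M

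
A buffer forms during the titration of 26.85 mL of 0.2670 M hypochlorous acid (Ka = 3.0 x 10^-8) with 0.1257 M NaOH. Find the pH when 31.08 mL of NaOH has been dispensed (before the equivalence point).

7.60

Initial n(HClO) = 0.2670 x 0.02685 = 0.007169 mol.
n(NaOH) added = 0.1257 x 0.03108 = 0.003907 mol, converting that many moles of HClO to ClO-.
Remaining n(HClO) = 0.003262 mol; n(ClO-) = 0.003907 mol.
By Henderson-Hasselbalch, pH = pKa + log([A^-]/[HA]) = 7.52 + log(0.003907/0.003262) = 7.52 + (+0.08) = 7.60.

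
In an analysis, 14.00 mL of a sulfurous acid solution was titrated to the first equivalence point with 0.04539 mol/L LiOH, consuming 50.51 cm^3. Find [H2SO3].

n(LiOH) = 0.04539 x 0.05051 = 0.002293 mol.
At the first equivalence point, 1 mol OH^- react per mol H2SO3, so n(H2SO3) = 0.002293 / 1 = 0.002293 mol.
[H2SO3] = 0.002293 / 0.01400 L = 0.164 M.

0.164 M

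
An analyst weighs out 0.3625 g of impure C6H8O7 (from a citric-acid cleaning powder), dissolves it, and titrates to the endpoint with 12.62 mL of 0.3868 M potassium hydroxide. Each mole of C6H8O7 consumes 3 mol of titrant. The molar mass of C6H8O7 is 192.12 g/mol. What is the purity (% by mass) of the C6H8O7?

n(KOH) = 0.3868 x 0.01262 = 0.004881 mol.
n(C6H8O7) = 0.004881 / 3 = 0.001627 mol.
mass of C6H8O7 = 0.001627 x 192.12 = 0.3126 g.
% purity = 0.3126 / 0.3625 x 100 = 86.2%.

86.2%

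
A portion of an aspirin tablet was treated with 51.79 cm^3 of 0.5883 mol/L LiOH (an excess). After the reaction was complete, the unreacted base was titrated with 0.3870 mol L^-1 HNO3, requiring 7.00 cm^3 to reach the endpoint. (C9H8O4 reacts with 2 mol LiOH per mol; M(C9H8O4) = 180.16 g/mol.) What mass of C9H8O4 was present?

Total n(LiOH) added = 0.5883 x 0.05179 = 0.03047 mol.
n(HNO3) used = 0.3870 x 0.007000 = 0.002709 mol, which equals the excess n(LiOH).
So n(LiOH) consumed by the sample = 0.03047 - 0.002709 = 0.02776 mol.
n(C9H8O4) = 0.02776 / 2 = 0.01388 mol.
mass = 0.01388 mol x 180.16 g/mol = 2.50 g.

2.50 g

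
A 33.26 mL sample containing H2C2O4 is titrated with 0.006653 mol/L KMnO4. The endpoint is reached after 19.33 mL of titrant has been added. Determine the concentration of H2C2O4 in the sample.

n(KMnO4) = 0.006653 x 0.01933 = 0.0001286 mol.
From the balanced equation, 2 mol KMnO4 reacts with 5 mol H2C2O4, so n(H2C2O4) = 0.0001286 x 5/2 = 0.0003215 mol.
[H2C2O4] = 0.0003215 / 0.03326 L = 0.00967 M.

0.00967 M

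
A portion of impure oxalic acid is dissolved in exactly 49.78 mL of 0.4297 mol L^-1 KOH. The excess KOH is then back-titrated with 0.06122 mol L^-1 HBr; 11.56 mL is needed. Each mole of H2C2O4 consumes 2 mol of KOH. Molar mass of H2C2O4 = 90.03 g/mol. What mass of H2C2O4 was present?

0.931 g

Total n(KOH) added = 0.4297 x 0.04978 = 0.02139 mol.
n(HBr) used = 0.06122 x 0.01156 = 0.0007077 mol, which equals the excess n(KOH).
So n(KOH) consumed by the sample = 0.02139 - 0.0007077 = 0.02068 mol.
n(H2C2O4) = 0.02068 / 2 = 0.01034 mol.
mass = 0.01034 mol x 90.03 g/mol = 0.931 g.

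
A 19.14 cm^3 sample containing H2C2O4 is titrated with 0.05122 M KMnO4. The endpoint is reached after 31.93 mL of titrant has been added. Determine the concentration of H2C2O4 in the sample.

n(KMnO4) = 0.05122 x 0.03193 = 0.001635 mol.
From the balanced equation, 2 mol KMnO4 reacts with 5 mol H2C2O4, so n(H2C2O4) = 0.001635 x 5/2 = 0.004089 mol.
[H2C2O4] = 0.004089 / 0.01914 L = 0.214 M.

0.214 M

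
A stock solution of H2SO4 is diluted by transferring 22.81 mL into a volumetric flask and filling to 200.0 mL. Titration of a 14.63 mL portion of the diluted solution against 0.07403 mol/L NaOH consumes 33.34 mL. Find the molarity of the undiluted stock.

n(NaOH) = 0.07403 x 0.03334 = 0.002468 mol.
n(H2SO4) in the aliquot = 0.002468 x 1/2 = 0.001234 mol.
[diluted H2SO4] = 0.001234 / 0.01463 = 0.08435 M.
Dilution factor = 200.0/22.81 = 8.768, so [stock] = 0.08435 x 8.768 = 0.740 M.

0.740 M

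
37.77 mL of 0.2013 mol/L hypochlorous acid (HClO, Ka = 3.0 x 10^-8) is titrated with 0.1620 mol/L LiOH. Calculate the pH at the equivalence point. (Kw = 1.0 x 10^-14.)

10.24

n(HClO) = 0.2013 x 0.03777 = 0.007603 mol; V(LiOH) at equivalence = 0.007603/0.1620 = 0.04693 L.
At equivalence all the acid is converted to ClO-; total volume = 0.03777 + 0.04693 = 0.08470 L, so [ClO-] = 0.007603/0.08470 = 0.08976 M.
Kb = Kw/Ka = 1.0e-14 / 3.0 x 10^-8 = 3.33e-7.
[OH^-] = sqrt(Kb x [ClO-]) = sqrt(3.33e-7 x 0.08976) = 0.000173 M.
pOH = 3.76, so pH = 14.00 - 3.76 = 10.24.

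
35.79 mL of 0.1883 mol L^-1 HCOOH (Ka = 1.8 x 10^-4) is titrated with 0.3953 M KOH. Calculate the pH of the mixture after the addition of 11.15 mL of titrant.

Initial n(HCOOH) = 0.1883 x 0.03579 = 0.006739 mol.
n(KOH) added = 0.3953 x 0.01115 = 0.004408 mol, converting that many moles of HCOOH to HCOO-.
Remaining n(HCOOH) = 0.002332 mol; n(HCOO-) = 0.004408 mol.
By Henderson-Hasselbalch, pH = pKa + log([A^-]/[HA]) = 3.74 + log(0.004408/0.002332) = 3.74 + (+0.28) = 4.02.

4.02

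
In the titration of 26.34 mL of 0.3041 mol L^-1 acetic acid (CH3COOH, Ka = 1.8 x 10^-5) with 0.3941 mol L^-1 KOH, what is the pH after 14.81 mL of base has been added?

5.17

Initial n(CH3COOH) = 0.3041 x 0.02634 = 0.008010 mol.
n(KOH) added = 0.3941 x 0.01481 = 0.005837 mol, converting that many moles of CH3COOH to CH3COO-.
Remaining n(CH3COOH) = 0.002173 mol; n(CH3COO-) = 0.005837 mol.
By Henderson-Hasselbalch, pH = pKa + log([A^-]/[HA]) = 4.74 + log(0.005837/0.002173) = 4.74 + (+0.43) = 5.17.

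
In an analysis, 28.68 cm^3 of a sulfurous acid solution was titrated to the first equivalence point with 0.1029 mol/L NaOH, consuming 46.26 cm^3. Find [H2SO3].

n(NaOH) = 0.1029 x 0.04626 = 0.004760 mol.
At the first equivalence point, 1 mol OH^- react per mol H2SO3, so n(H2SO3) = 0.004760 / 1 = 0.004760 mol.
[H2SO3] = 0.004760 / 0.02868 L = 0.166 M.

0.166 M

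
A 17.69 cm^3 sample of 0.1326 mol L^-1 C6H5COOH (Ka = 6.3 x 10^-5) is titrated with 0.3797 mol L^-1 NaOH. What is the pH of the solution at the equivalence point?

8.60

n(C6H5COOH) = 0.1326 x 0.01769 = 0.002346 mol; V(NaOH) at equivalence = 0.002346/0.3797 = 0.006178 L.
At equivalence all the acid is converted to C6H5COO-; total volume = 0.01769 + 0.006178 = 0.02387 L, so [C6H5COO-] = 0.002346/0.02387 = 0.09828 M.
Kb = Kw/Ka = 1.0e-14 / 6.3 x 10^-5 = 1.59e-10.
[OH^-] = sqrt(Kb x [C6H5COO-]) = sqrt(1.59e-10 x 0.09828) = 3.95e-6 M.
pOH = 5.40, so pH = 14.00 - 5.40 = 8.60.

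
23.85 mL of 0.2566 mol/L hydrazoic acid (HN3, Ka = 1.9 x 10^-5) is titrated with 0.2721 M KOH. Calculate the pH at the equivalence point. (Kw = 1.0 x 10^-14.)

n(HN3) = 0.2566 x 0.02385 = 0.006120 mol; V(KOH) at equivalence = 0.006120/0.2721 = 0.02249 L.
At equivalence all the acid is converted to N3-; total volume = 0.02385 + 0.02249 = 0.04634 L, so [N3-] = 0.006120/0.04634 = 0.1321 M.
Kb = Kw/Ka = 1.0e-14 / 1.9 x 10^-5 = 5.26e-10.
[OH^-] = sqrt(Kb x [N3-]) = sqrt(5.26e-10 x 0.1321) = 8.34e-6 M.
pOH = 5.08, so pH = 14.00 - 5.08 = 8.92.

8.92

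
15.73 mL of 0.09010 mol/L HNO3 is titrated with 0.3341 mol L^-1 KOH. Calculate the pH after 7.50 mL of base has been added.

n(acid) = 0.09010 x 0.01573 = 0.001417 mol; n(KOH) added = 0.3341 x 0.007500 = 0.002506 mol.
Base is in excess by 0.002506 - 0.001417 = 0.001088 mol in a total volume of 0.02323 L.
[OH^-] = 0.001088/0.02323 = 0.04686 M, so pOH = 1.33 and pH = 14.00 - 1.33 = 12.67.

12.67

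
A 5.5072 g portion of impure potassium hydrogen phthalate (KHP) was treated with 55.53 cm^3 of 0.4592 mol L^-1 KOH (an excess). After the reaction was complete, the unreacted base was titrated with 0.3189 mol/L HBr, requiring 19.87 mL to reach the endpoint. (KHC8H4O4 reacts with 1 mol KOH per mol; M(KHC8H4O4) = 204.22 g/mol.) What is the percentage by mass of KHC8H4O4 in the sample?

71.1%

Total n(KOH) added = 0.4592 x 0.05553 = 0.02550 mol.
n(HBr) used = 0.3189 x 0.01987 = 0.006337 mol, which equals the excess n(KOH).
So n(KOH) consumed by the sample = 0.02550 - 0.006337 = 0.01916 mol.
n(KHC8H4O4) = 0.01916 / 1 = 0.01916 mol.
mass KHC8H4O4 = 0.01916 x 204.22 = 3.913 g, so %KHC8H4O4 = 3.913/5.5072 x 100 = 71.1%.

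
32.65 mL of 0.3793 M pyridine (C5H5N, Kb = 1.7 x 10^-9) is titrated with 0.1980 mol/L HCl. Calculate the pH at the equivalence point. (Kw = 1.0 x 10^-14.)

3.06

n(C5H5N) = 0.3793 x 0.03265 = 0.01238 mol; V(HCl) at equivalence = 0.01238/0.1980 = 0.06255 L.
At equivalence the base is fully converted to C5H5NH+; total volume = 0.09520 L, so [C5H5NH+] = 0.01238/0.09520 = 0.1301 M.
Ka(C5H5NH+) = Kw/Kb = 1.0e-14 / 1.7 x 10^-9 = 5.88e-6.
[H^+] = sqrt(Ka x [C5H5NH+]) = sqrt(5.88e-6 x 0.1301) = 0.000875 M.
pH = -log(0.000875) = 3.06.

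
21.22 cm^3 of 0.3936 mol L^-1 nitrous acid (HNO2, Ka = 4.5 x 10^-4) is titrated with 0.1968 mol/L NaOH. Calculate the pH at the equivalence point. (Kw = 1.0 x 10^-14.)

8.23

n(HNO2) = 0.3936 x 0.02122 = 0.008352 mol; V(NaOH) at equivalence = 0.008352/0.1968 = 0.04244 L.
At equivalence all the acid is converted to NO2-; total volume = 0.02122 + 0.04244 = 0.06366 L, so [NO2-] = 0.008352/0.06366 = 0.1312 M.
Kb = Kw/Ka = 1.0e-14 / 4.5 x 10^-4 = 2.22e-11.
[OH^-] = sqrt(Kb x [NO2-]) = sqrt(2.22e-11 x 0.1312) = 1.71e-6 M.
pOH = 5.77, so pH = 14.00 - 5.77 = 8.23.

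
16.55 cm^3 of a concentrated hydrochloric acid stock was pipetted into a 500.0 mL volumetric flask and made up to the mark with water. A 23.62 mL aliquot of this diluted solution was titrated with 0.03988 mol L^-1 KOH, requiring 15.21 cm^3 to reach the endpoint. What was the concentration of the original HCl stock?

0.776 M

n(KOH) = 0.03988 x 0.01521 = 0.0006066 mol.
n(HCl) in the aliquot = 0.0006066 mol.
[diluted HCl] = 0.0006066 / 0.02362 = 0.02568 M.
Dilution factor = 500.0/16.55 = 30.21, so [stock] = 0.02568 x 30.21 = 0.776 M.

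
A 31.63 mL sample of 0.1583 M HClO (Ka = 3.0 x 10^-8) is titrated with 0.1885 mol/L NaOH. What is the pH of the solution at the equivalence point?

10.23

n(HClO) = 0.1583 x 0.03163 = 0.005007 mol; V(NaOH) at equivalence = 0.005007/0.1885 = 0.02656 L.
At equivalence all the acid is converted to ClO-; total volume = 0.03163 + 0.02656 = 0.05819 L, so [ClO-] = 0.005007/0.05819 = 0.08604 M.
Kb = Kw/Ka = 1.0e-14 / 3.0 x 10^-8 = 3.33e-7.
[OH^-] = sqrt(Kb x [ClO-]) = sqrt(3.33e-7 x 0.08604) = 0.000169 M.
pOH = 3.77, so pH = 14.00 - 3.77 = 10.23.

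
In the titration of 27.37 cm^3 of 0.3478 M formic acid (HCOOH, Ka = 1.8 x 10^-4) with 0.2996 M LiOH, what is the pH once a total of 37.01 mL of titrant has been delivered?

12.39

n(acid) = 0.3478 x 0.02737 = 0.009519 mol; n(LiOH) added = 0.2996 x 0.03701 = 0.01109 mol.
Base is in excess by 0.01109 - 0.009519 = 0.001569 mol in a total volume of 0.06438 L.
[OH^-] = 0.001569/0.06438 = 0.02437 M, so pOH = 1.61 and pH = 14.00 - 1.61 = 12.39.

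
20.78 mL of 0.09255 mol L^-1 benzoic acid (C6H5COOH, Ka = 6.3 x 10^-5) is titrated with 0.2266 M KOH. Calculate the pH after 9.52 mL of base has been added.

11.89

n(acid) = 0.09255 x 0.02078 = 0.001923 mol; n(KOH) added = 0.2266 x 0.009520 = 0.002157 mol.
Base is in excess by 0.002157 - 0.001923 = 0.0002340 mol in a total volume of 0.03030 L.
[OH^-] = 0.0002340/0.03030 = 0.007724 M, so pOH = 2.11 and pH = 14.00 - 2.11 = 11.89.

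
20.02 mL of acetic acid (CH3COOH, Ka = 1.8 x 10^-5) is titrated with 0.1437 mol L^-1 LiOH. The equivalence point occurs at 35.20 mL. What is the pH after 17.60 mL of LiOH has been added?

17.60 mL is exactly half the equivalence volume (35.20/2), i.e. the half-equivalence point.
There, n(HA) = n(A^-), so pH = pKa = -log(1.8 x 10^-5) = 4.74.

4.74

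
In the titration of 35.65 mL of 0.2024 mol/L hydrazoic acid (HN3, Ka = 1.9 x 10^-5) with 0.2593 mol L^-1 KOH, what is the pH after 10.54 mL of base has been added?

4.51

Initial n(HN3) = 0.2024 x 0.03565 = 0.007216 mol.
n(KOH) added = 0.2593 x 0.01054 = 0.002733 mol, converting that many moles of HN3 to N3-.
Remaining n(HN3) = 0.004483 mol; n(N3-) = 0.002733 mol.
By Henderson-Hasselbalch, pH = pKa + log([A^-]/[HA]) = 4.72 + log(0.002733/0.004483) = 4.72 + (-0.21) = 4.51.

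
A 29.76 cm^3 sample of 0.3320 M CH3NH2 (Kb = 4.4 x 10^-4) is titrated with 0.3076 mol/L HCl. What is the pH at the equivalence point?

5.72

n(CH3NH2) = 0.3320 x 0.02976 = 0.009880 mol; V(HCl) at equivalence = 0.009880/0.3076 = 0.03212 L.
At equivalence the base is fully converted to CH3NH3+; total volume = 0.06188 L, so [CH3NH3+] = 0.009880/0.06188 = 0.1597 M.
Ka(CH3NH3+) = Kw/Kb = 1.0e-14 / 4.4 x 10^-4 = 2.27e-11.
[H^+] = sqrt(Ka x [CH3NH3+]) = sqrt(2.27e-11 x 0.1597) = 1.90e-6 M.
pH = -log(1.90e-6) = 5.72.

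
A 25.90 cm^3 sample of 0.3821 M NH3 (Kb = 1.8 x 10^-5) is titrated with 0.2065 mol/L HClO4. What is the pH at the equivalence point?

n(NH3) = 0.3821 x 0.02590 = 0.009896 mol; V(HClO4) at equivalence = 0.009896/0.2065 = 0.04792 L.
At equivalence the base is fully converted to NH4+; total volume = 0.07382 L, so [NH4+] = 0.009896/0.07382 = 0.1341 M.
Ka(NH4+) = Kw/Kb = 1.0e-14 / 1.8 x 10^-5 = 5.56e-10.
[H^+] = sqrt(Ka x [NH4+]) = sqrt(5.56e-10 x 0.1341) = 8.63e-6 M.
pH = -log(8.63e-6) = 5.06.

5.06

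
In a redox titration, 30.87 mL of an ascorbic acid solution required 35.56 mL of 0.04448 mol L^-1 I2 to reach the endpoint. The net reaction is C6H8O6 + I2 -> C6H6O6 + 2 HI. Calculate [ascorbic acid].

n(I2) = 0.04448 x 0.03556 = 0.001582 mol.
From the balanced equation, 1 mol I2 reacts with 1 mol ascorbic acid, so n(ascorbic acid) = 0.001582 x 1/1 = 0.001582 mol.
[ascorbic acid] = 0.001582 / 0.03087 L = 0.0512 M.

0.0512 M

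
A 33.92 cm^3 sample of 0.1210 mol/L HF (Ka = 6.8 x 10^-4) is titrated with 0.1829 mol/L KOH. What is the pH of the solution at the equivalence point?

n(HF) = 0.1210 x 0.03392 = 0.004104 mol; V(KOH) at equivalence = 0.004104/0.1829 = 0.02244 L.
At equivalence all the acid is converted to F-; total volume = 0.03392 + 0.02244 = 0.05636 L, so [F-] = 0.004104/0.05636 = 0.07282 M.
Kb = Kw/Ka = 1.0e-14 / 6.8 x 10^-4 = 1.47e-11.
[OH^-] = sqrt(Kb x [F-]) = sqrt(1.47e-11 x 0.07282) = 1.03e-6 M.
pOH = 5.99, so pH = 14.00 - 5.99 = 8.01.

8.01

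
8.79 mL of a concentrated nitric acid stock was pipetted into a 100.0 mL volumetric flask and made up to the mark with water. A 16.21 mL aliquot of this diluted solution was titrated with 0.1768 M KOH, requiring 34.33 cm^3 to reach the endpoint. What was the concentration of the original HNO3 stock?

n(KOH) = 0.1768 x 0.03433 = 0.006070 mol.
n(HNO3) in the aliquot = 0.006070 mol.
[diluted HNO3] = 0.006070 / 0.01621 = 0.3744 M.
Dilution factor = 100.0/8.790 = 11.38, so [stock] = 0.3744 x 11.38 = 4.26 M.

4.26 M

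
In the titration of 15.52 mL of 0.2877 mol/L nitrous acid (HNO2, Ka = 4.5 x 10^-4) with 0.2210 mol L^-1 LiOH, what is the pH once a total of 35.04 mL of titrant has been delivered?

12.81

n(acid) = 0.2877 x 0.01552 = 0.004465 mol; n(LiOH) added = 0.2210 x 0.03504 = 0.007744 mol.
Base is in excess by 0.007744 - 0.004465 = 0.003279 mol in a total volume of 0.05056 L.
[OH^-] = 0.003279/0.05056 = 0.06485 M, so pOH = 1.19 and pH = 14.00 - 1.19 = 12.81.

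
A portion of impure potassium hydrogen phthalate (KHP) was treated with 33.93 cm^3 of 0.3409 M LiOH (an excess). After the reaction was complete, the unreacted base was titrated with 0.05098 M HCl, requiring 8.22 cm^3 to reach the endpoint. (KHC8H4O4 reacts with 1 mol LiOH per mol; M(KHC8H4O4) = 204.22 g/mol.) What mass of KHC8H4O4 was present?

2.28 g

Total n(LiOH) added = 0.3409 x 0.03393 = 0.01157 mol.
n(HCl) used = 0.05098 x 0.008220 = 0.0004191 mol, which equals the excess n(LiOH).
So n(LiOH) consumed by the sample = 0.01157 - 0.0004191 = 0.01115 mol.
n(KHC8H4O4) = 0.01115 / 1 = 0.01115 mol.
mass = 0.01115 mol x 204.22 g/mol = 2.28 g.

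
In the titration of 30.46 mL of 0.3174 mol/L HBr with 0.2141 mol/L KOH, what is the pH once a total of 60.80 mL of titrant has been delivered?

12.56

n(acid) = 0.3174 x 0.03046 = 0.009668 mol; n(KOH) added = 0.2141 x 0.06080 = 0.01302 mol.
Base is in excess by 0.01302 - 0.009668 = 0.003349 mol in a total volume of 0.09126 L.
[OH^-] = 0.003349/0.09126 = 0.03670 M, so pOH = 1.44 and pH = 14.00 - 1.44 = 12.56.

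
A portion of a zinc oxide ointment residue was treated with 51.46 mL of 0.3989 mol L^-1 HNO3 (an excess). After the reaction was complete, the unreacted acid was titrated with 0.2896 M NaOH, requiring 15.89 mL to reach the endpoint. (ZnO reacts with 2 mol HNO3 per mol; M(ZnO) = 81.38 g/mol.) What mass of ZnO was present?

Total n(HNO3) added = 0.3989 x 0.05146 = 0.02053 mol.
n(NaOH) used = 0.2896 x 0.01589 = 0.004602 mol, which equals the excess n(HNO3).
So n(HNO3) consumed by the sample = 0.02053 - 0.004602 = 0.01593 mol.
n(ZnO) = 0.01593 / 2 = 0.007963 mol.
mass = 0.007963 mol x 81.38 g/mol = 0.648 g.

0.648 g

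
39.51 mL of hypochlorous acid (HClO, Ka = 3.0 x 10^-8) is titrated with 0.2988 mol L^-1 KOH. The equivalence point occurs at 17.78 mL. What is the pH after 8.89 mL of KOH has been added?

7.52

8.89 mL is exactly half the equivalence volume (17.78/2), i.e. the half-equivalence point.
There, n(HA) = n(A^-), so pH = pKa = -log(3.0 x 10^-8) = 7.52.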